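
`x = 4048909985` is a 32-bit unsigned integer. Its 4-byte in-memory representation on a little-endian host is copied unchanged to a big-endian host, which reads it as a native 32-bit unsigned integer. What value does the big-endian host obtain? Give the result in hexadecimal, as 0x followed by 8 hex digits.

0xA17655F1

4048909985 in 32-bit hexadecimal is 0xF15576A1.
Stored little-endian, the bytes at ascending addresses are A1 76 55 F1.
Read back as big-endian, the last byte is least significant, giving 0xA17655F1.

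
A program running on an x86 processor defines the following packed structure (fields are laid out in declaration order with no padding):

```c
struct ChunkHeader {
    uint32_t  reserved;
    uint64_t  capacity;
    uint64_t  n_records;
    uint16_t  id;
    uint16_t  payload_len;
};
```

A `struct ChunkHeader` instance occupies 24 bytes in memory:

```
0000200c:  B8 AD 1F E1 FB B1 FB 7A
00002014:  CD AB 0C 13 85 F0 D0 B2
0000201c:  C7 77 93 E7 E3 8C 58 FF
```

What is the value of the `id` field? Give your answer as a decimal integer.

`id` follows `reserved` (4 B), `capacity` (8 B), `n_records` (8 B), so it starts at offset 4 + 8 + 8 = 20 and occupies 2 bytes.
Bytes at offsets 20..21: E3 8C.
Little-endian: lowest address holds the least-significant byte.
Reassemble most-significant byte first: 8C E3 → 0x8CE3.
0x8CE3 = 36067.

36067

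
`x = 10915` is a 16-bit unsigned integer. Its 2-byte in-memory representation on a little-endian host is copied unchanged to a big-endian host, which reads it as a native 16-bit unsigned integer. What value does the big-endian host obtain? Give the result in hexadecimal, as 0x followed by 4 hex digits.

10915 in 16-bit hexadecimal is 0x2AA3.
Stored little-endian, the bytes at ascending addresses are A3 2A.
Read back as big-endian, the last byte is least significant, giving 0xA32A.

0xA32A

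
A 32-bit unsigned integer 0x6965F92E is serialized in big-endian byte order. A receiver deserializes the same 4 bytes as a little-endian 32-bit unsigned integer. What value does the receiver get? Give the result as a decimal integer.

788096361

Stored big-endian, the bytes at ascending addresses are 69 65 F9 2E.
Read back as little-endian, the first byte is least significant, giving 0x2EF96569.
0x2EF96569 = 788096361.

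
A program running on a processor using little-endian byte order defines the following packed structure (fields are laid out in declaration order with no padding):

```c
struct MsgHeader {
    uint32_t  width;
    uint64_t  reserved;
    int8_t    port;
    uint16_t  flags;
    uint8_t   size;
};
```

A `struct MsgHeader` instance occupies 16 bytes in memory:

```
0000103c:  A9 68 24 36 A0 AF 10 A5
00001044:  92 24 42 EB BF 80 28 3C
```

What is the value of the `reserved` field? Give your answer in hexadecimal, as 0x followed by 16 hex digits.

0xEB422492A510AFA0

`reserved` follows `width` (4 bytes), so it starts at byte offset 4 and occupies 8 bytes.
Bytes at offsets 4..11: A0 AF 10 A5 92 24 42 EB.
In little-endian order the low byte comes first in memory.
Reassemble most-significant byte first: EB 42 24 92 A5 10 AF A0 → 0xEB422492A510AFA0.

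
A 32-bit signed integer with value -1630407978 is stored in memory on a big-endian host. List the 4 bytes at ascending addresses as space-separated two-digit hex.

9E D1 F2 D6

Two's complement of -1630407978 in 32 bits: 1630407978 = 0x612E0D2A; invert → 0x9ED1F2D5; add 1 → 0x9ED1F2D6.
Split into bytes (most-significant first): 9E D1 F2 D6.
Big-endian stores the most-significant byte at the lowest address.
So the memory order matches the most-significant-first order: 9E D1 F2 D6.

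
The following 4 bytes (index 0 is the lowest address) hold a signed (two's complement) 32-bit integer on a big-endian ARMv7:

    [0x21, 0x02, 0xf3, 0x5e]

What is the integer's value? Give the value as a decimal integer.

Big-endian stores the most-significant byte at the lowest address.
The bytes are already most-significant first: 0x2102F35E.
0x2102F35E = 553841502.

553841502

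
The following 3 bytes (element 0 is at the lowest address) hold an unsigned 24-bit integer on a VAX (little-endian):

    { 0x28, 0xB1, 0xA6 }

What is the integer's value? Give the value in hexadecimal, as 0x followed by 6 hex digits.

0xA6B128

Little-endian: lowest address holds the least-significant byte.
Reassemble most-significant byte first: A6 B1 28 → 0xA6B128.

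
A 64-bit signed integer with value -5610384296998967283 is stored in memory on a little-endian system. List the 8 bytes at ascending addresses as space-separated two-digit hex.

Two's complement of -5610384296998967283 in 64 bits: 5610384296998967283 = 0x4DDC16CB040D97F3; invert → 0xB223E934FBF2680C; add 1 → 0xB223E934FBF2680D.
Split into bytes (most-significant first): B2 23 E9 34 FB F2 68 0D.
Little-endian stores the least-significant byte at the lowest address.
So at ascending addresses the bytes are 0D 68 F2 FB 34 E9 23 B2.

0D 68 F2 FB 34 E9 23 B2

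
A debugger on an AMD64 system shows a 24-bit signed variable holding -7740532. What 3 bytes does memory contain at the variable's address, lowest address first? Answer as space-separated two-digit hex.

8C E3 89

Two's complement of -7740532 in 24 bits: 7740532 = 0x761C74; invert → 0x89E38B; add 1 → 0x89E38C.
Split into bytes (most-significant first): 89 E3 8C.
Little-endian: lowest address holds the least-significant byte.
So at ascending addresses the bytes are 8C E3 89.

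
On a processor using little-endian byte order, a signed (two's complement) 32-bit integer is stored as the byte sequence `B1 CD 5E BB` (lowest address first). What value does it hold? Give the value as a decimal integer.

Little-endian: lowest address holds the least-significant byte.
Reassemble most-significant byte first: BB 5E CD B1 → 0xBB5ECDB1.
Top bit is set, so as a signed 32-bit value this is 0xBB5ECDB1 − 2^32 = -1151414863.

-1151414863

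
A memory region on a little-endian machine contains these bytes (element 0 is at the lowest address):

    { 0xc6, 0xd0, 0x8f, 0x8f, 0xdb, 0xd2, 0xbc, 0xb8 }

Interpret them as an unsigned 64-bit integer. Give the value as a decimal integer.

13311746439048581318

In little-endian order the low byte comes first in memory.
Reassemble most-significant byte first: B8 BC D2 DB 8F 8F D0 C6 → 0xB8BCD2DB8F8FD0C6.
0xB8BCD2DB8F8FD0C6 = 13311746439048581318.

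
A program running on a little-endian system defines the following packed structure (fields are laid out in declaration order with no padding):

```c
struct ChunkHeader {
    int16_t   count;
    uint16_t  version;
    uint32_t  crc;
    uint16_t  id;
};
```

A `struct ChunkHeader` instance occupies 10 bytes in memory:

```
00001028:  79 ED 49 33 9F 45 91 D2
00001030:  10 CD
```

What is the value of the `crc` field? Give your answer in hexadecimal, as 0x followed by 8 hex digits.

0xD291459F

`crc` follows `count` (2 B), `version` (2 B), so it starts at offset 2 + 2 = 4 and occupies 4 bytes.
Bytes at offsets 4..7: 9F 45 91 D2.
In little-endian order the low byte comes first in memory.
Reassemble most-significant byte first: D2 91 45 9F → 0xD291459F.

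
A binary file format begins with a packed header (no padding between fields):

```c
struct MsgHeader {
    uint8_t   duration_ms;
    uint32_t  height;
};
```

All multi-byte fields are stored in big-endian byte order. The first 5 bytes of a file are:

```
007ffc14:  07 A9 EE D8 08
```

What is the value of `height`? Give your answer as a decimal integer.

`height` follows `duration_ms` (1 byte), so it starts at byte offset 1 and occupies 4 bytes.
Bytes at offsets 1..4: A9 EE D8 08.
Big-endian stores the most-significant byte at the lowest address.
The bytes are already most-significant first: 0xA9EED808.
0xA9EED808 = 2851002376.

2851002376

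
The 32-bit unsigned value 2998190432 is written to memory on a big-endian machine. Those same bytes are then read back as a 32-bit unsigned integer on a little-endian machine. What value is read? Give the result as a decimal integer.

2998190432 in 32-bit hexadecimal is 0xB2B4C160.
Stored big-endian, the bytes at ascending addresses are B2 B4 C1 60.
Read back as little-endian, the first byte is least significant, giving 0x60C1B4B2.
0x60C1B4B2 = 1623307442.

1623307442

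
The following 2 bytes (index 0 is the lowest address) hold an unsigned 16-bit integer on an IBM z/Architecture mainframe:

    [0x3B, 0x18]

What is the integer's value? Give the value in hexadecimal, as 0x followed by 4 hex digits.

Big-endian stores the most-significant byte at the lowest address.
The bytes are already most-significant first: 0x3B18.

0x3B18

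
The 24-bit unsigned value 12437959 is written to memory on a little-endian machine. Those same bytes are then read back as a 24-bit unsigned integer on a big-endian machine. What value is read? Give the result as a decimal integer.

12437959 in 24-bit hexadecimal is 0xBDC9C7.
Stored little-endian, the bytes at ascending addresses are C7 C9 BD.
Read back as big-endian, the last byte is least significant, giving 0xC7C9BD.
0xC7C9BD = 13093309.

13093309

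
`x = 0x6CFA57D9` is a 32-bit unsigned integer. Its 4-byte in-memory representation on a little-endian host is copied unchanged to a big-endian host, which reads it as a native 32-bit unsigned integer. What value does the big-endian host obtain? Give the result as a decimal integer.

Stored little-endian, the bytes at ascending addresses are D9 57 FA 6C.
Read back as big-endian, the last byte is least significant, giving 0xD957FA6C.
0xD957FA6C = 3646421612.

3646421612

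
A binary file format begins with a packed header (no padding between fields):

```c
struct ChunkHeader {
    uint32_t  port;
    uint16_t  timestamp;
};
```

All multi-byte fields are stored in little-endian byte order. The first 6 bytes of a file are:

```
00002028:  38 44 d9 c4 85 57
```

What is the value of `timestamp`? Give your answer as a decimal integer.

`timestamp` follows `port` (4 bytes), so it starts at byte offset 4 and occupies 2 bytes.
Bytes at offsets 4..5: 85 57.
Little-endian stores the least-significant byte at the lowest address.
Reassemble most-significant byte first: 57 85 → 0x5785.
0x5785 = 22405.

22405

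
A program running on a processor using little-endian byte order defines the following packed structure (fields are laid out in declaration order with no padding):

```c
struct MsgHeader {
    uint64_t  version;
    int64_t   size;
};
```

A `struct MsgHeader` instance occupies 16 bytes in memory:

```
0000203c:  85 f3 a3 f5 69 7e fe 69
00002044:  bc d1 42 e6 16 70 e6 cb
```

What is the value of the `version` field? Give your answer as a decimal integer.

`version` is the first field, at byte offset 0, occupying 8 bytes.
Bytes at offsets 0..7: 85 F3 A3 F5 69 7E FE 69.
Little-endian: lowest address holds the least-significant byte.
Reassemble most-significant byte first: 69 FE 7E 69 F5 A3 F3 85 → 0x69FE7E69F5A3F385.
0x69FE7E69F5A3F385 = 7637681011624768389.

7637681011624768389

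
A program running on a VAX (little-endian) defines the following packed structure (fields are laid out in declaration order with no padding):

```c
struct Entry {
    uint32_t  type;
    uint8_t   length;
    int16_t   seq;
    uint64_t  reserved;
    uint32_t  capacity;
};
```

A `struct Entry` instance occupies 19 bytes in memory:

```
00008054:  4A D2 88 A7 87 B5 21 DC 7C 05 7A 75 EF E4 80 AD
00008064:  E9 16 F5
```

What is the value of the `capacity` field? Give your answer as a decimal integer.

`capacity` follows `type` (4 B), `length` (1 B), `seq` (2 B), `reserved` (8 B), so it starts at offset 4 + 1 + 2 + 8 = 15 and occupies 4 bytes.
Bytes at offsets 15..18: AD E9 16 F5.
In little-endian order the low byte comes first in memory.
Reassemble most-significant byte first: F5 16 E9 AD → 0xF516E9AD.
0xF516E9AD = 4111919533.

4111919533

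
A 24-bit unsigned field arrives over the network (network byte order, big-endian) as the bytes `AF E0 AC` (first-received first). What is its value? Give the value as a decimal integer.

Big-endian: lowest address holds the most-significant byte.
The bytes are already most-significant first: 0xAFE0AC.
0xAFE0AC = 11526316.

11526316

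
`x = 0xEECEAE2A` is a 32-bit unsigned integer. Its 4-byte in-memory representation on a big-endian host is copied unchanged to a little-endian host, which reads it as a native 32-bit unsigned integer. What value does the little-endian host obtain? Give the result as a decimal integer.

716099310

Stored big-endian, the bytes at ascending addresses are EE CE AE 2A.
Read back as little-endian, the first byte is least significant, giving 0x2AAECEEE.
0x2AAECEEE = 716099310.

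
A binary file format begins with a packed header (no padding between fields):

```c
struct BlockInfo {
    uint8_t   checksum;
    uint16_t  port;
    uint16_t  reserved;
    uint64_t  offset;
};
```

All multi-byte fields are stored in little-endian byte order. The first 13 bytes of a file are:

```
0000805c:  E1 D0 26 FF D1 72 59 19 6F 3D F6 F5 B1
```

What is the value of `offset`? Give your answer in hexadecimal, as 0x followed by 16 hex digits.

`offset` follows `checksum` (1 B), `port` (2 B), `reserved` (2 B), so it starts at offset 1 + 2 + 2 = 5 and occupies 8 bytes.
Bytes at offsets 5..12: 72 59 19 6F 3D F6 F5 B1.
In little-endian order the low byte comes first in memory.
Reassemble most-significant byte first: B1 F5 F6 3D 6F 19 59 72 → 0xB1F5F63D6F195972.

0xB1F5F63D6F195972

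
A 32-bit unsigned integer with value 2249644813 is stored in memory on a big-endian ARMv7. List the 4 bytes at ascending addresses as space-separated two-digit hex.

86 16 DB 0D

2249644813 in hexadecimal, padded to 32 bits, is 0x8616DB0D.
Split into bytes (most-significant first): 86 16 DB 0D.
In big-endian order the high byte comes first in memory.
So the memory order matches the most-significant-first order: 86 16 DB 0D.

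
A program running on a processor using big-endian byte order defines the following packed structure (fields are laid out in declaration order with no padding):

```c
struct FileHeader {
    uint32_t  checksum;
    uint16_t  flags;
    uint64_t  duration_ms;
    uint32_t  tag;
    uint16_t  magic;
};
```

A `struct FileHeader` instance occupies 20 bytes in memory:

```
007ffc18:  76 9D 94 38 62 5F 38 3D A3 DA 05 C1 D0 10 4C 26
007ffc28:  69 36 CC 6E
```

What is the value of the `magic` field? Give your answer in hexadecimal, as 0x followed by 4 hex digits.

0xCC6E

`magic` follows `checksum` (4 B), `flags` (2 B), `duration_ms` (8 B), `tag` (4 B), so it starts at offset 4 + 2 + 8 + 4 = 18 and occupies 2 bytes.
Bytes at offsets 18..19: CC 6E.
In big-endian order the high byte comes first in memory.
The bytes are already most-significant first: 0xCC6E.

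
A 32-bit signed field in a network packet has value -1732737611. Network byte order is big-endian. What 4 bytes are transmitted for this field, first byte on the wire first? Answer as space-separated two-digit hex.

Two's complement of -1732737611 in 32 bits: 1732737611 = 0x67477A4B; invert → 0x98B885B4; add 1 → 0x98B885B5.
Split into bytes (most-significant first): 98 B8 85 B5.
In big-endian order the high byte comes first in memory.
So the memory order matches the most-significant-first order: 98 B8 85 B5.

98 B8 85 B5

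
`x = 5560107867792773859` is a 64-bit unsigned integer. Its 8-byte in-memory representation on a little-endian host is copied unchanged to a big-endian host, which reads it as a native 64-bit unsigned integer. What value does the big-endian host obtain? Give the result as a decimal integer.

16398350220267104589

5560107867792773859 in 64-bit hexadecimal is 0x4D2978A5A4A492E3.
Stored little-endian, the bytes at ascending addresses are E3 92 A4 A4 A5 78 29 4D.
Read back as big-endian, the last byte is least significant, giving 0xE392A4A4A578294D.
0xE392A4A4A578294D = 16398350220267104589.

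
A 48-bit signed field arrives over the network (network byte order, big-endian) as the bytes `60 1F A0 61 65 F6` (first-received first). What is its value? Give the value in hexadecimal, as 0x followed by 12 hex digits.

Big-endian: lowest address holds the most-significant byte.
The bytes are already most-significant first: 0x601FA06165F6.

0x601FA06165F6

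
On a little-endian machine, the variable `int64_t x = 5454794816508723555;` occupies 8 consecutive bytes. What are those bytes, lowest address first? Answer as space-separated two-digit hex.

5454794816508723555 in hexadecimal, padded to 64 bits, is 0x4BB352FC20A50163.
Split into bytes (most-significant first): 4B B3 52 FC 20 A5 01 63.
Little-endian: lowest address holds the least-significant byte.
So at ascending addresses the bytes are 63 01 A5 20 FC 52 B3 4B.

63 01 A5 20 FC 52 B3 4B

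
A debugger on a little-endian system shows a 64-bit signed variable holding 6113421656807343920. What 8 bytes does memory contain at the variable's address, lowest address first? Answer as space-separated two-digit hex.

30 87 2E 48 9B 3C D7 54

6113421656807343920 in hexadecimal, padded to 64 bits, is 0x54D73C9B482E8730.
Split into bytes (most-significant first): 54 D7 3C 9B 48 2E 87 30.
In little-endian order the low byte comes first in memory.
So at ascending addresses the bytes are 30 87 2E 48 9B 3C D7 54.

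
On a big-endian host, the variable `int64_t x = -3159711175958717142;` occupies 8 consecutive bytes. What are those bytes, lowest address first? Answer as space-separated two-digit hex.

D4 26 73 6D 24 26 1D 2A

Two's complement of -3159711175958717142 in 64 bits: 3159711175958717142 = 0x2BD98C92DBD9E2D6; invert → 0xD426736D24261D29; add 1 → 0xD426736D24261D2A.
Split into bytes (most-significant first): D4 26 73 6D 24 26 1D 2A.
In big-endian order the high byte comes first in memory.
So the memory order matches the most-significant-first order: D4 26 73 6D 24 26 1D 2A.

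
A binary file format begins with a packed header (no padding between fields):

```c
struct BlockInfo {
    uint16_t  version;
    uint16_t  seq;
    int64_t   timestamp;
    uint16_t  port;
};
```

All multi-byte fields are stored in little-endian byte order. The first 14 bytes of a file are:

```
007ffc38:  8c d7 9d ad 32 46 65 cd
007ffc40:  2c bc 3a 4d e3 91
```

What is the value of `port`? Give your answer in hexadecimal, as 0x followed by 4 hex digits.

0x91E3

`port` follows `version` (2 B), `seq` (2 B), `timestamp` (8 B), so it starts at offset 2 + 2 + 8 = 12 and occupies 2 bytes.
Bytes at offsets 12..13: E3 91.
Little-endian: lowest address holds the least-significant byte.
Reassemble most-significant byte first: 91 E3 → 0x91E3.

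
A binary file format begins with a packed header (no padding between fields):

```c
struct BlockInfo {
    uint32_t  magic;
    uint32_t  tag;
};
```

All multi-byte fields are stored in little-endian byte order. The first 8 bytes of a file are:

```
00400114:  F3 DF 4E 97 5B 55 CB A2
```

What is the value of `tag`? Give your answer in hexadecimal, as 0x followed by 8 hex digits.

`tag` follows `magic` (4 bytes), so it starts at byte offset 4 and occupies 4 bytes.
Bytes at offsets 4..7: 5B 55 CB A2.
Little-endian: lowest address holds the least-significant byte.
Reassemble most-significant byte first: A2 CB 55 5B → 0xA2CB555B.

0xA2CB555B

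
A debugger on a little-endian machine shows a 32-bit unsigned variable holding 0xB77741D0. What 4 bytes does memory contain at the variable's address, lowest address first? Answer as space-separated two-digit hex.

D0 41 77 B7

Split into bytes (most-significant first): B7 77 41 D0.
In little-endian order the low byte comes first in memory.
So at ascending addresses the bytes are D0 41 77 B7.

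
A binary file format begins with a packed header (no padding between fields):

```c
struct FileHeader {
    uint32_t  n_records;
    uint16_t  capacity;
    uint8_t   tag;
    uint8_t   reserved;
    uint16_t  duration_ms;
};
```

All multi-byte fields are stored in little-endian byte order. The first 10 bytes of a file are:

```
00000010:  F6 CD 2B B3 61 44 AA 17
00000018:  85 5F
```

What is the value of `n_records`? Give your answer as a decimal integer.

`n_records` is the first field, at byte offset 0, occupying 4 bytes.
Bytes at offsets 0..3: F6 CD 2B B3.
Little-endian: lowest address holds the least-significant byte.
Reassemble most-significant byte first: B3 2B CD F6 → 0xB32BCDF6.
0xB32BCDF6 = 3005992438.

3005992438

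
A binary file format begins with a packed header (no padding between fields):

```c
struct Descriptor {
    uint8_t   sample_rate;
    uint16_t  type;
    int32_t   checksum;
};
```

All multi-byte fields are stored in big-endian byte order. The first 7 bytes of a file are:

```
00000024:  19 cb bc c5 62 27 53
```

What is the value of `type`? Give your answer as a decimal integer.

52156

`type` follows `sample_rate` (1 byte), so it starts at byte offset 1 and occupies 2 bytes.
Bytes at offsets 1..2: CB BC.
In big-endian order the high byte comes first in memory.
The bytes are already most-significant first: 0xCBBC.
0xCBBC = 52156.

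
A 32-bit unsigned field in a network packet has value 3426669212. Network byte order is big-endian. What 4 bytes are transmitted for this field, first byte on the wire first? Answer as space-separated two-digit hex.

CC 3E D2 9C

3426669212 in hexadecimal, padded to 32 bits, is 0xCC3ED29C.
Split into bytes (most-significant first): CC 3E D2 9C.
Big-endian stores the most-significant byte at the lowest address.
So the memory order matches the most-significant-first order: CC 3E D2 9C.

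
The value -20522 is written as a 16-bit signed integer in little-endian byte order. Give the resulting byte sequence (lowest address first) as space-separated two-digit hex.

D6 AF

Two's complement of -20522 in 16 bits: 20522 = 0x502A; invert → 0xAFD5; add 1 → 0xAFD6.
Split into bytes (most-significant first): AF D6.
In little-endian order the low byte comes first in memory.
So at ascending addresses the bytes are D6 AF.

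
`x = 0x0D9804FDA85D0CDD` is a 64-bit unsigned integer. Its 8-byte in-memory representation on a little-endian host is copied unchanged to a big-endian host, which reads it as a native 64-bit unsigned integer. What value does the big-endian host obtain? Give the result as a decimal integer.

Stored little-endian, the bytes at ascending addresses are DD 0C 5D A8 FD 04 98 0D.
Read back as big-endian, the last byte is least significant, giving 0xDD0C5DA8FD04980D.
0xDD0C5DA8FD04980D = 15928208962483427341.

15928208962483427341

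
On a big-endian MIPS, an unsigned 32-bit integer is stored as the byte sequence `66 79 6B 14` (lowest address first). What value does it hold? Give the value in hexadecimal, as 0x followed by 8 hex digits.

In big-endian order the high byte comes first in memory.
The bytes are already most-significant first: 0x66796B14.

0x66796B14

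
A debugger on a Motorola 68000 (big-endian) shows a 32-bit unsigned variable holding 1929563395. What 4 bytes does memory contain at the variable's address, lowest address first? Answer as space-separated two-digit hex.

73 02 CD 03

1929563395 in hexadecimal, padded to 32 bits, is 0x7302CD03.
Split into bytes (most-significant first): 73 02 CD 03.
Big-endian: lowest address holds the most-significant byte.
So the memory order matches the most-significant-first order: 73 02 CD 03.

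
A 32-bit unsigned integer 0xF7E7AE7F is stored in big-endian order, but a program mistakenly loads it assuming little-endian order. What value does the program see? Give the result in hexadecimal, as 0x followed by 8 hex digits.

0x7FAEE7F7

Stored big-endian, the bytes at ascending addresses are F7 E7 AE 7F.
Read back as little-endian, the first byte is least significant, giving 0x7FAEE7F7.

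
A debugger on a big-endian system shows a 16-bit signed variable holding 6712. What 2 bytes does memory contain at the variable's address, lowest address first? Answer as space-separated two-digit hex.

1A 38

6712 in hexadecimal, padded to 16 bits, is 0x1A38.
Split into bytes (most-significant first): 1A 38.
In big-endian order the high byte comes first in memory.
So the memory order matches the most-significant-first order: 1A 38.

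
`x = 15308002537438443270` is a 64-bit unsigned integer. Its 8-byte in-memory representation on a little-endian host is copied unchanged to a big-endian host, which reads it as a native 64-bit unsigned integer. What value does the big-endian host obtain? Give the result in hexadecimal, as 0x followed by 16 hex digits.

15308002537438443270 in 64-bit hexadecimal is 0xD470F333D8CBF706.
Stored little-endian, the bytes at ascending addresses are 06 F7 CB D8 33 F3 70 D4.
Read back as big-endian, the last byte is least significant, giving 0x06F7CBD833F370D4.

0x06F7CBD833F370D4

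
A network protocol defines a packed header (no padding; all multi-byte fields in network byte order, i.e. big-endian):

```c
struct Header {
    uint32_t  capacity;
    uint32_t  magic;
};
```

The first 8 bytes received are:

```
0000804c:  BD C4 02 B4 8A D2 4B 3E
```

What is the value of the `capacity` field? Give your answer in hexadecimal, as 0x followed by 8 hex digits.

`capacity` is the first field, at byte offset 0, occupying 4 bytes.
Bytes at offsets 0..3: BD C4 02 B4.
In big-endian order the high byte comes first in memory.
The bytes are already most-significant first: 0xBDC402B4.

0xBDC402B4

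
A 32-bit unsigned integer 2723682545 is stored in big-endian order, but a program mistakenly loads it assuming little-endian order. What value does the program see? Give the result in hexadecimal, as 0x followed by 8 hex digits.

0xF11858A2

2723682545 in 32-bit hexadecimal is 0xA25818F1.
Stored big-endian, the bytes at ascending addresses are A2 58 18 F1.
Read back as little-endian, the first byte is least significant, giving 0xF11858A2.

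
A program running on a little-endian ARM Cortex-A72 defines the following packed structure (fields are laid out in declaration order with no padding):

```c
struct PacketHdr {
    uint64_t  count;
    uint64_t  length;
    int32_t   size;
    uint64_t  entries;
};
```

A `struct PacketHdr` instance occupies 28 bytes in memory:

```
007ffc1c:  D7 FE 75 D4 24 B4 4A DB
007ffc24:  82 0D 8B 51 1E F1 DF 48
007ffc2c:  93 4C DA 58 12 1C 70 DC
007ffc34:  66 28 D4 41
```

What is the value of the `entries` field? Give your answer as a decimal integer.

`entries` follows `count` (8 B), `length` (8 B), `size` (4 B), so it starts at offset 8 + 8 + 4 = 20 and occupies 8 bytes.
Bytes at offsets 20..27: 12 1C 70 DC 66 28 D4 41.
Little-endian stores the least-significant byte at the lowest address.
Reassemble most-significant byte first: 41 D4 28 66 DC 70 1C 12 → 0x41D42866DC701C12.
0x41D42866DC701C12 = 4743460729778084882.

4743460729778084882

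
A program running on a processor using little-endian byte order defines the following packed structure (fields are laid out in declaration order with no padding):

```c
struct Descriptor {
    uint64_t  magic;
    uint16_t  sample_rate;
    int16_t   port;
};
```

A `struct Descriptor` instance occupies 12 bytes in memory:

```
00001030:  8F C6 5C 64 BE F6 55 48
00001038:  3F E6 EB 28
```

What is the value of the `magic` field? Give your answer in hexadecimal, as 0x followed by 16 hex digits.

0x4855F6BE645CC68F

`magic` is the first field, at byte offset 0, occupying 8 bytes.
Bytes at offsets 0..7: 8F C6 5C 64 BE F6 55 48.
Little-endian stores the least-significant byte at the lowest address.
Reassemble most-significant byte first: 48 55 F6 BE 64 5C C6 8F → 0x4855F6BE645CC68F.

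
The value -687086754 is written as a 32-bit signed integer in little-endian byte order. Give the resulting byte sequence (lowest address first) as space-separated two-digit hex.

Two's complement of -687086754 in 32 bits: 687086754 = 0x28F41CA2; invert → 0xD70BE35D; add 1 → 0xD70BE35E.
Split into bytes (most-significant first): D7 0B E3 5E.
In little-endian order the low byte comes first in memory.
So at ascending addresses the bytes are 5E E3 0B D7.

5E E3 0B D7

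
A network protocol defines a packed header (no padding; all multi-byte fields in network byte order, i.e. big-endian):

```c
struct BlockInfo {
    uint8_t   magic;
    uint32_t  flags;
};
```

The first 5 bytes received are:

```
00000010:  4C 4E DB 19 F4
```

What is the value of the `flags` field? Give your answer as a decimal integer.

1322981876

`flags` follows `magic` (1 byte), so it starts at byte offset 1 and occupies 4 bytes.
Bytes at offsets 1..4: 4E DB 19 F4.
Big-endian stores the most-significant byte at the lowest address.
The bytes are already most-significant first: 0x4EDB19F4.
0x4EDB19F4 = 1322981876.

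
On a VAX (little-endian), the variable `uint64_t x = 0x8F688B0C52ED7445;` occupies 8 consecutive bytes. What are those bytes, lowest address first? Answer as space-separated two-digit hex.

Split into bytes (most-significant first): 8F 68 8B 0C 52 ED 74 45.
In little-endian order the low byte comes first in memory.
So at ascending addresses the bytes are 45 74 ED 52 0C 8B 68 8F.

45 74 ED 52 0C 8B 68 8F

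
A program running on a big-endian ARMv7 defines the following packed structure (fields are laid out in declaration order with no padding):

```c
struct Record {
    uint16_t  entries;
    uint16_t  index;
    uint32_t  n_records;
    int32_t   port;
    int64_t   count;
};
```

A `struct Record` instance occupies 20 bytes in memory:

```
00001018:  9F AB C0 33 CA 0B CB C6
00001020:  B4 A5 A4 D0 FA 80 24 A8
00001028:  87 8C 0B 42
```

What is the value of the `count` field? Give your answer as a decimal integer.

`count` follows `entries` (2 B), `index` (2 B), `n_records` (4 B), `port` (4 B), so it starts at offset 2 + 2 + 4 + 4 = 12 and occupies 8 bytes.
Bytes at offsets 12..19: FA 80 24 A8 87 8C 0B 42.
Big-endian: lowest address holds the most-significant byte.
The bytes are already most-significant first: 0xFA8024A8878C0B42.
Top bit is set, so as a signed 64-bit value this is 0xFA8024A8878C0B42 − 2^64 = -396276460961395902.

-396276460961395902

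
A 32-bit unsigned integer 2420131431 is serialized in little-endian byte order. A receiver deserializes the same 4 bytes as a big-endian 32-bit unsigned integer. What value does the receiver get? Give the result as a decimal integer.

2420131431 in 32-bit hexadecimal is 0x90404667.
Stored little-endian, the bytes at ascending addresses are 67 46 40 90.
Read back as big-endian, the last byte is least significant, giving 0x67464090.
0x67464090 = 1732657296.

1732657296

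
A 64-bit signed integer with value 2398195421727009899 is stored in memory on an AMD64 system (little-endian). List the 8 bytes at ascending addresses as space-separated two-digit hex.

6B AC 01 A6 07 1A 48 21

2398195421727009899 in hexadecimal, padded to 64 bits, is 0x21481A07A601AC6B.
Split into bytes (most-significant first): 21 48 1A 07 A6 01 AC 6B.
Little-endian: lowest address holds the least-significant byte.
So at ascending addresses the bytes are 6B AC 01 A6 07 1A 48 21.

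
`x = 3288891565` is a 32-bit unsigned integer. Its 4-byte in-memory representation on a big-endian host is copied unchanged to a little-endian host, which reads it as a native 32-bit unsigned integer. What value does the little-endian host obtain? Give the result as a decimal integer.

2910849220

3288891565 in 32-bit hexadecimal is 0xC40880AD.
Stored big-endian, the bytes at ascending addresses are C4 08 80 AD.
Read back as little-endian, the first byte is least significant, giving 0xAD8008C4.
0xAD8008C4 = 2910849220.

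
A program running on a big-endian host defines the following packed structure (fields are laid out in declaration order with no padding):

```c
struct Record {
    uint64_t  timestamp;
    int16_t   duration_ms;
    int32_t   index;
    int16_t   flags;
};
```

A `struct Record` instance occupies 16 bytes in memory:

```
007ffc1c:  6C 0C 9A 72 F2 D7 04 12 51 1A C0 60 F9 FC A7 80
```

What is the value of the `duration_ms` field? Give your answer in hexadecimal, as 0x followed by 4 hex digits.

0x511A

`duration_ms` follows `timestamp` (8 bytes), so it starts at byte offset 8 and occupies 2 bytes.
Bytes at offsets 8..9: 51 1A.
Big-endian: lowest address holds the most-significant byte.
The bytes are already most-significant first: 0x511A.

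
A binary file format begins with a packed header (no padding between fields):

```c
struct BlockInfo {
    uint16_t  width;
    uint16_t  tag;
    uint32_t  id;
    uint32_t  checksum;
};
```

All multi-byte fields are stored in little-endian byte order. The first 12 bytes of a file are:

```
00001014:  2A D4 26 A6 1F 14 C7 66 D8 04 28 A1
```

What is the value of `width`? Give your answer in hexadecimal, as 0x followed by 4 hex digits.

0xD42A

`width` is the first field, at byte offset 0, occupying 2 bytes.
Bytes at offsets 0..1: 2A D4.
Little-endian stores the least-significant byte at the lowest address.
Reassemble most-significant byte first: D4 2A → 0xD42A.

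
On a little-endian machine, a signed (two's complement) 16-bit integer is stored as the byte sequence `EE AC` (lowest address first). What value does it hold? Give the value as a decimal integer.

-21266

Little-endian stores the least-significant byte at the lowest address.
Reassemble most-significant byte first: AC EE → 0xACEE.
Top bit is set, so as a signed 16-bit value this is 0xACEE − 2^16 = -21266.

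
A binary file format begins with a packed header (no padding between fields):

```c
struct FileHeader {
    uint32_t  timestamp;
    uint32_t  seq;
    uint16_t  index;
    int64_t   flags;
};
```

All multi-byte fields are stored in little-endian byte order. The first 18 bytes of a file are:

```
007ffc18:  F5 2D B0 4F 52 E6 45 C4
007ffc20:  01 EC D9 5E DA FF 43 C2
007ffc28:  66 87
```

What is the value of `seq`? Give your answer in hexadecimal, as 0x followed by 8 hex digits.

`seq` follows `timestamp` (4 bytes), so it starts at byte offset 4 and occupies 4 bytes.
Bytes at offsets 4..7: 52 E6 45 C4.
Little-endian: lowest address holds the least-significant byte.
Reassemble most-significant byte first: C4 45 E6 52 → 0xC445E652.

0xC445E652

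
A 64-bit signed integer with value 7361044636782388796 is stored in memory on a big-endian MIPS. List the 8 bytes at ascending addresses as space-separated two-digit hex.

7361044636782388796 in hexadecimal, padded to 64 bits, is 0x6627AF18BF35663C.
Split into bytes (most-significant first): 66 27 AF 18 BF 35 66 3C.
Big-endian stores the most-significant byte at the lowest address.
So the memory order matches the most-significant-first order: 66 27 AF 18 BF 35 66 3C.

66 27 AF 18 BF 35 66 3C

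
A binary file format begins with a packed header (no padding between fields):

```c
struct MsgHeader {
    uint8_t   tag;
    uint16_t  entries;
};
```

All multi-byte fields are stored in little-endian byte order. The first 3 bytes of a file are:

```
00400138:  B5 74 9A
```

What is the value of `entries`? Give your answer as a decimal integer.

39540

`entries` follows `tag` (1 byte), so it starts at byte offset 1 and occupies 2 bytes.
Bytes at offsets 1..2: 74 9A.
Little-endian: lowest address holds the least-significant byte.
Reassemble most-significant byte first: 9A 74 → 0x9A74.
0x9A74 = 39540.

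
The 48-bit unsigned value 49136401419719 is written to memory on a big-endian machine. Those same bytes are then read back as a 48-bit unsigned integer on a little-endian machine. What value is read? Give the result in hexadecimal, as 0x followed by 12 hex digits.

49136401419719 in 48-bit hexadecimal is 0x2CB075C08DC7.
Stored big-endian, the bytes at ascending addresses are 2C B0 75 C0 8D C7.
Read back as little-endian, the first byte is least significant, giving 0xC78DC075B02C.

0xC78DC075B02C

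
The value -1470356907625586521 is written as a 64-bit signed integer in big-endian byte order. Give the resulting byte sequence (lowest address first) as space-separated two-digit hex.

Two's complement of -1470356907625586521 in 64 bits: 1470356907625586521 = 0x1467C1D134109F59; invert → 0xEB983E2ECBEF60A6; add 1 → 0xEB983E2ECBEF60A7.
Split into bytes (most-significant first): EB 98 3E 2E CB EF 60 A7.
In big-endian order the high byte comes first in memory.
So the memory order matches the most-significant-first order: EB 98 3E 2E CB EF 60 A7.

EB 98 3E 2E CB EF 60 A7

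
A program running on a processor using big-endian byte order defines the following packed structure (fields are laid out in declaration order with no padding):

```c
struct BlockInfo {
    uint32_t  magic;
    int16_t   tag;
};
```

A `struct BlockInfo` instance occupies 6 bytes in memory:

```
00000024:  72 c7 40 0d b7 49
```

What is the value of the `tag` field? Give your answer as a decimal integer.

`tag` follows `magic` (4 bytes), so it starts at byte offset 4 and occupies 2 bytes.
Bytes at offsets 4..5: B7 49.
In big-endian order the high byte comes first in memory.
The bytes are already most-significant first: 0xB749.
Top bit is set, so as a signed 16-bit value this is 0xB749 − 2^16 = -18615.

-18615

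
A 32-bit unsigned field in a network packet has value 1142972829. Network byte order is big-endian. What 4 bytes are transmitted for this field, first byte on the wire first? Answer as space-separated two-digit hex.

44 20 61 9D

1142972829 in hexadecimal, padded to 32 bits, is 0x4420619D.
Split into bytes (most-significant first): 44 20 61 9D.
In big-endian order the high byte comes first in memory.
So the memory order matches the most-significant-first order: 44 20 61 9D.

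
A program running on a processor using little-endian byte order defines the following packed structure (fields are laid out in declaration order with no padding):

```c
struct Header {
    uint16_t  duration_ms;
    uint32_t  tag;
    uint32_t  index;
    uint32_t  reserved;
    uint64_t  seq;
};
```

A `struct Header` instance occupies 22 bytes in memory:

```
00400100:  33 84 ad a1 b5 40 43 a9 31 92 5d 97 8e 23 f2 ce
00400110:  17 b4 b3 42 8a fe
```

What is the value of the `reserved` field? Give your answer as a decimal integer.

596547421

`reserved` follows `duration_ms` (2 B), `tag` (4 B), `index` (4 B), so it starts at offset 2 + 4 + 4 = 10 and occupies 4 bytes.
Bytes at offsets 10..13: 5D 97 8E 23.
In little-endian order the low byte comes first in memory.
Reassemble most-significant byte first: 23 8E 97 5D → 0x238E975D.
0x238E975D = 596547421.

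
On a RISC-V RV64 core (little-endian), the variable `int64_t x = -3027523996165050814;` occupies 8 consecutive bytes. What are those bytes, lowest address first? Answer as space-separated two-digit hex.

Two's complement of -3027523996165050814 in 64 bits: 3027523996165050814 = 0x2A03ED08B46391BE; invert → 0xD5FC12F74B9C6E41; add 1 → 0xD5FC12F74B9C6E42.
Split into bytes (most-significant first): D5 FC 12 F7 4B 9C 6E 42.
In little-endian order the low byte comes first in memory.
So at ascending addresses the bytes are 42 6E 9C 4B F7 12 FC D5.

42 6E 9C 4B F7 12 FC D5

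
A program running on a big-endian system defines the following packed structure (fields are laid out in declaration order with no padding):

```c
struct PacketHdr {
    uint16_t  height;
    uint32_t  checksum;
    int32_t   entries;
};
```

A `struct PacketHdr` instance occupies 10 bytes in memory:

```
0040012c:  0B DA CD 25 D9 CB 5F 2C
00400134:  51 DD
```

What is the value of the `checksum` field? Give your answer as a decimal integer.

3441809867

`checksum` follows `height` (2 bytes), so it starts at byte offset 2 and occupies 4 bytes.
Bytes at offsets 2..5: CD 25 D9 CB.
Big-endian stores the most-significant byte at the lowest address.
The bytes are already most-significant first: 0xCD25D9CB.
0xCD25D9CB = 3441809867.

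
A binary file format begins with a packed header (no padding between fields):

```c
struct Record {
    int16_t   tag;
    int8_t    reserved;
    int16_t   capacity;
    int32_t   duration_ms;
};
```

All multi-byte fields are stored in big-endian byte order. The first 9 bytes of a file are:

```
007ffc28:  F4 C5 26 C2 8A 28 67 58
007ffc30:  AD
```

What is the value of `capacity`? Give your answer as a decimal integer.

-15734

`capacity` follows `tag` (2 B), `reserved` (1 B), so it starts at offset 2 + 1 = 3 and occupies 2 bytes.
Bytes at offsets 3..4: C2 8A.
Big-endian: lowest address holds the most-significant byte.
The bytes are already most-significant first: 0xC28A.
Top bit is set, so as a signed 16-bit value this is 0xC28A − 2^16 = -15734.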